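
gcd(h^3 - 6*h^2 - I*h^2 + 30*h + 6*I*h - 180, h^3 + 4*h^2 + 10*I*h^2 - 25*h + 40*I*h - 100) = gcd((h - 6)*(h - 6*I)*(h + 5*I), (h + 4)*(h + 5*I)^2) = h + 5*I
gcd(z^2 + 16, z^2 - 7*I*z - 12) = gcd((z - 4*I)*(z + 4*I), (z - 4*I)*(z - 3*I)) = z - 4*I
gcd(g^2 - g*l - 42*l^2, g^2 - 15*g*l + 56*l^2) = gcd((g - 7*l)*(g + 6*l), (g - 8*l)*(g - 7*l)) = g - 7*l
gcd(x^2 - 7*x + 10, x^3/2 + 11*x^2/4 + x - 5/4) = 1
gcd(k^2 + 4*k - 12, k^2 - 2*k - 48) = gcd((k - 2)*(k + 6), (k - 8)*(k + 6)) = k + 6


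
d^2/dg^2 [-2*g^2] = -4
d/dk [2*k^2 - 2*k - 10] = 4*k - 2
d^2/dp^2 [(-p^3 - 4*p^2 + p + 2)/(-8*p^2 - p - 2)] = 6*(-37*p^3 - 190*p^2 + 4*p + 16)/(512*p^6 + 192*p^5 + 408*p^4 + 97*p^3 + 102*p^2 + 12*p + 8)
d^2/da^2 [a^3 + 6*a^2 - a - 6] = 6*a + 12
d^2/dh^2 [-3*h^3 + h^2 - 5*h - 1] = 2 - 18*h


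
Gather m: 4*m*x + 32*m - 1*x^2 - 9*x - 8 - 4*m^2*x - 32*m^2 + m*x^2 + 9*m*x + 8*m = m^2*(-4*x - 32) + m*(x^2 + 13*x + 40) - x^2 - 9*x - 8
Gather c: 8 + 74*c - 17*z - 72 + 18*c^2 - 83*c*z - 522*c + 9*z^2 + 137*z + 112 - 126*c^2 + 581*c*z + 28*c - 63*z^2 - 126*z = -108*c^2 + c*(498*z - 420) - 54*z^2 - 6*z + 48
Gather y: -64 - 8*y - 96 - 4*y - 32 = -12*y - 192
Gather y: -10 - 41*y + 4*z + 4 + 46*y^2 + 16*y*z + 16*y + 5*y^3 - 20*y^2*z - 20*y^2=5*y^3 + y^2*(26 - 20*z) + y*(16*z - 25) + 4*z - 6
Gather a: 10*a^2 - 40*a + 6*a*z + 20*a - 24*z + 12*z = 10*a^2 + a*(6*z - 20) - 12*z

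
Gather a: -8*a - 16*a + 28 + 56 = 84 - 24*a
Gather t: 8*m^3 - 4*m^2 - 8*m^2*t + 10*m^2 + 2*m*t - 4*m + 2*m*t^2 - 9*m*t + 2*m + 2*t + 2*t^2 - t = 8*m^3 + 6*m^2 - 2*m + t^2*(2*m + 2) + t*(-8*m^2 - 7*m + 1)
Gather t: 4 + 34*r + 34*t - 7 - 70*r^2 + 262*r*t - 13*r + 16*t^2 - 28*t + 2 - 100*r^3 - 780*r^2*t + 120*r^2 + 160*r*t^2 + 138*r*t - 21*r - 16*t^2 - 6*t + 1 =-100*r^3 + 50*r^2 + 160*r*t^2 + t*(-780*r^2 + 400*r)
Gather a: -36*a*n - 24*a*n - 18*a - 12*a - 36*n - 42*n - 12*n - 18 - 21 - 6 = a*(-60*n - 30) - 90*n - 45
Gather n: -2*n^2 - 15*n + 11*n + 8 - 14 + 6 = -2*n^2 - 4*n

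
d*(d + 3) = d^2 + 3*d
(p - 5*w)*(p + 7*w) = p^2 + 2*p*w - 35*w^2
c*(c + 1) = c^2 + c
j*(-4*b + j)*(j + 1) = -4*b*j^2 - 4*b*j + j^3 + j^2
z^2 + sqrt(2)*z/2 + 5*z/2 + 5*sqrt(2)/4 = (z + 5/2)*(z + sqrt(2)/2)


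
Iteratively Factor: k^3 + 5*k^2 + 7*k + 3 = (k + 1)*(k^2 + 4*k + 3) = (k + 1)^2*(k + 3)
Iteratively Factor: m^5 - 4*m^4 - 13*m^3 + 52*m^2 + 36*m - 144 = (m + 2)*(m^4 - 6*m^3 - m^2 + 54*m - 72) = (m - 4)*(m + 2)*(m^3 - 2*m^2 - 9*m + 18) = (m - 4)*(m + 2)*(m + 3)*(m^2 - 5*m + 6) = (m - 4)*(m - 2)*(m + 2)*(m + 3)*(m - 3)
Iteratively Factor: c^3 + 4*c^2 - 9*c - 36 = (c + 3)*(c^2 + c - 12) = (c - 3)*(c + 3)*(c + 4)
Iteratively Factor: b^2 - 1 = (b - 1)*(b + 1)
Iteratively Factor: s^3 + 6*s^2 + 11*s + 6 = (s + 2)*(s^2 + 4*s + 3) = (s + 2)*(s + 3)*(s + 1)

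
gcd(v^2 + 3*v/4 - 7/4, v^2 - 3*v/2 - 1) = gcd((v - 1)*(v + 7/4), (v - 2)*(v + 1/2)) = 1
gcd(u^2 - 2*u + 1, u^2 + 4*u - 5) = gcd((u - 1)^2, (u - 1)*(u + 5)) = u - 1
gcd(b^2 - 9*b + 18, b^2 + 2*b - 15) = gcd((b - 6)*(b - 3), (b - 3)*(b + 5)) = b - 3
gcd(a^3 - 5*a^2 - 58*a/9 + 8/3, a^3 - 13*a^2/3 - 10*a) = a - 6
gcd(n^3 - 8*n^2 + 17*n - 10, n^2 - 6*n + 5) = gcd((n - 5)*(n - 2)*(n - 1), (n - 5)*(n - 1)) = n^2 - 6*n + 5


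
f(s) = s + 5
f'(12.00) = 1.00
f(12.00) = 17.00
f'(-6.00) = 1.00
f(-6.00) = -1.00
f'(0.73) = 1.00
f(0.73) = 5.73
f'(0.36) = 1.00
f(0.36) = 5.36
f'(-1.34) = 1.00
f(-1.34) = 3.66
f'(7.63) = 1.00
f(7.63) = 12.63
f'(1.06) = 1.00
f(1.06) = 6.06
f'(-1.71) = 1.00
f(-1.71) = 3.29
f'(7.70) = 1.00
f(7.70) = 12.70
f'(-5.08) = 1.00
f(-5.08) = -0.08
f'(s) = 1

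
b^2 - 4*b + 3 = (b - 3)*(b - 1)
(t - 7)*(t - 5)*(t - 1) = t^3 - 13*t^2 + 47*t - 35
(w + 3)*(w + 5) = w^2 + 8*w + 15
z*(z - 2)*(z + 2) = z^3 - 4*z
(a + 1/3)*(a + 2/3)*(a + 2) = a^3 + 3*a^2 + 20*a/9 + 4/9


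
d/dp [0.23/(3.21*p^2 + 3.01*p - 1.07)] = (-1.4766*p - 0.6923)/(3.21*p^2 + 3.01*p - 1.07)^2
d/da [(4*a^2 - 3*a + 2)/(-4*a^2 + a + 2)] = 8*(-a^2 + 4*a - 1)/(16*a^4 - 8*a^3 - 15*a^2 + 4*a + 4)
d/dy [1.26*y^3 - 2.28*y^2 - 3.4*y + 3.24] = 3.78*y^2 - 4.56*y - 3.4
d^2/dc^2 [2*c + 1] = 0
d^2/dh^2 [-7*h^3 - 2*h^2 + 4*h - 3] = -42*h - 4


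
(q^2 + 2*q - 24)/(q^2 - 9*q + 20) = (q + 6)/(q - 5)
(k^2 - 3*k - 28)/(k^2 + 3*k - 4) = (k - 7)/(k - 1)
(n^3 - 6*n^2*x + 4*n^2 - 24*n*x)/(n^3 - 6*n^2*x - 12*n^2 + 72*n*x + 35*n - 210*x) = n*(n + 4)/(n^2 - 12*n + 35)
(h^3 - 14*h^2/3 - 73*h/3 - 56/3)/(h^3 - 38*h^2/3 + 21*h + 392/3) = (h + 1)/(h - 7)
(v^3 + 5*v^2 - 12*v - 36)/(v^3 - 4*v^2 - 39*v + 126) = (v + 2)/(v - 7)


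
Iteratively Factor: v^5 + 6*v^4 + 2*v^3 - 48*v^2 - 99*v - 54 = (v + 1)*(v^4 + 5*v^3 - 3*v^2 - 45*v - 54) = (v + 1)*(v + 3)*(v^3 + 2*v^2 - 9*v - 18) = (v + 1)*(v + 3)^2*(v^2 - v - 6) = (v - 3)*(v + 1)*(v + 3)^2*(v + 2)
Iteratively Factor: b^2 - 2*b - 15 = (b - 5)*(b + 3)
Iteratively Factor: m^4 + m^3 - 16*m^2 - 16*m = (m + 4)*(m^3 - 3*m^2 - 4*m) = m*(m + 4)*(m^2 - 3*m - 4) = m*(m + 1)*(m + 4)*(m - 4)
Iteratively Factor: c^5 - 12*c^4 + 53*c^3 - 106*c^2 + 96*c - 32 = (c - 1)*(c^4 - 11*c^3 + 42*c^2 - 64*c + 32) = (c - 4)*(c - 1)*(c^3 - 7*c^2 + 14*c - 8) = (c - 4)*(c - 2)*(c - 1)*(c^2 - 5*c + 4) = (c - 4)*(c - 2)*(c - 1)^2*(c - 4)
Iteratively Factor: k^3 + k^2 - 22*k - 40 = (k + 2)*(k^2 - k - 20) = (k + 2)*(k + 4)*(k - 5)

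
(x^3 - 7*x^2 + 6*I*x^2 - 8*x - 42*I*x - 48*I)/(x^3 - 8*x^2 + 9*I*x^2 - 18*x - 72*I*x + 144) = (x + 1)/(x + 3*I)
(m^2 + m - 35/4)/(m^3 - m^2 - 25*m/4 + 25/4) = (2*m + 7)/(2*m^2 + 3*m - 5)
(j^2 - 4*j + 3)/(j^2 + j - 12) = (j - 1)/(j + 4)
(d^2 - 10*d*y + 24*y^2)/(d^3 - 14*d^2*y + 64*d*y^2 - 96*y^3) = 1/(d - 4*y)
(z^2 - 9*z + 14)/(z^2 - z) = (z^2 - 9*z + 14)/(z*(z - 1))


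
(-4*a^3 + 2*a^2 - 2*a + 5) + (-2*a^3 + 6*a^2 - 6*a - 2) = -6*a^3 + 8*a^2 - 8*a + 3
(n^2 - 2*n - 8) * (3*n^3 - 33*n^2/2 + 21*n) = 3*n^5 - 45*n^4/2 + 30*n^3 + 90*n^2 - 168*n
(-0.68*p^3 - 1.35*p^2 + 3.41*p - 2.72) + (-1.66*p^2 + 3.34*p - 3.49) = -0.68*p^3 - 3.01*p^2 + 6.75*p - 6.21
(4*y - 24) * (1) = 4*y - 24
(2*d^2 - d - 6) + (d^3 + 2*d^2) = d^3 + 4*d^2 - d - 6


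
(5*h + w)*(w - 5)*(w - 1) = 5*h*w^2 - 30*h*w + 25*h + w^3 - 6*w^2 + 5*w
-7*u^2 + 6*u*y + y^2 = (-u + y)*(7*u + y)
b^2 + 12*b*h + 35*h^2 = (b + 5*h)*(b + 7*h)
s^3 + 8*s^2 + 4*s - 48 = (s - 2)*(s + 4)*(s + 6)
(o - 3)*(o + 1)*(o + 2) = o^3 - 7*o - 6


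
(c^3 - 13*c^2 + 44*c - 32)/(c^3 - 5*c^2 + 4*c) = (c - 8)/c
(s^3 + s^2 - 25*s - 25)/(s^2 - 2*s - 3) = (s^2 - 25)/(s - 3)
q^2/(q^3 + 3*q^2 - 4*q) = q/(q^2 + 3*q - 4)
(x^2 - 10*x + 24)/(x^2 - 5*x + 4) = (x - 6)/(x - 1)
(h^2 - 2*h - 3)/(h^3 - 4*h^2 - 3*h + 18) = (h + 1)/(h^2 - h - 6)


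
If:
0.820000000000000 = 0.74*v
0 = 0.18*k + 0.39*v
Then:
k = -2.40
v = 1.11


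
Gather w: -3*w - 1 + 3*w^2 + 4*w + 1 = 3*w^2 + w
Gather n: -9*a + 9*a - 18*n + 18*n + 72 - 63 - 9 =0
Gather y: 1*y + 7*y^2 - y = 7*y^2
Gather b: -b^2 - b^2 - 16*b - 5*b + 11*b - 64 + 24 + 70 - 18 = -2*b^2 - 10*b + 12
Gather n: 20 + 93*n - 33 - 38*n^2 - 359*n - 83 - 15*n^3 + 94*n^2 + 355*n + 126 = -15*n^3 + 56*n^2 + 89*n + 30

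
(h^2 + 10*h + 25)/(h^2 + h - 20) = (h + 5)/(h - 4)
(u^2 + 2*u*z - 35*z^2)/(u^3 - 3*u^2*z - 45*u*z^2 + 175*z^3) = 1/(u - 5*z)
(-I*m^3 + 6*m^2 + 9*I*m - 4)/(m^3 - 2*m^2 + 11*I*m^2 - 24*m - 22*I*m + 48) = (-I*m^3 + 6*m^2 + 9*I*m - 4)/(m^3 + m^2*(-2 + 11*I) + m*(-24 - 22*I) + 48)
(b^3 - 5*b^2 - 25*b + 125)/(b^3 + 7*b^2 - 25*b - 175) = (b - 5)/(b + 7)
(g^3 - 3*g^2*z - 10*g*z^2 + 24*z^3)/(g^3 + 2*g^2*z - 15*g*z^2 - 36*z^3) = (g - 2*z)/(g + 3*z)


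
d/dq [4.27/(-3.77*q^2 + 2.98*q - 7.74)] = (32.1958*q - 12.7246)/(3.77*q^2 - 2.98*q + 7.74)^2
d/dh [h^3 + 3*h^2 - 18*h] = 3*h^2 + 6*h - 18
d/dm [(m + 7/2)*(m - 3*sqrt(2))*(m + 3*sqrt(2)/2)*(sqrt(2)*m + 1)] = 4*sqrt(2)*m^3 - 6*m^2 + 21*sqrt(2)*m^2/2 - 21*sqrt(2)*m - 14*m - 147*sqrt(2)/4 - 9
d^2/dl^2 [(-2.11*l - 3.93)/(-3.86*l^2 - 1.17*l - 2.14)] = ((2.11*l + 3.93)*(7.72*l + 1.17)*(15.44*l + 2.34) - (48.8676*l + 35.277)*(3.86*l^2 + 1.17*l + 2.14))/(3.86*l^2 + 1.17*l + 2.14)^3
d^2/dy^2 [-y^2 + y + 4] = -2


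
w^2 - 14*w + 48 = (w - 8)*(w - 6)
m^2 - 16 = (m - 4)*(m + 4)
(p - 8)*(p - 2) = p^2 - 10*p + 16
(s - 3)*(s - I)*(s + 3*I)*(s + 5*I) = s^4 - 3*s^3 + 7*I*s^3 - 7*s^2 - 21*I*s^2 + 21*s + 15*I*s - 45*I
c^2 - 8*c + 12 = (c - 6)*(c - 2)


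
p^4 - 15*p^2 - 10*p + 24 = (p - 4)*(p - 1)*(p + 2)*(p + 3)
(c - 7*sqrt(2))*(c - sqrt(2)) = c^2 - 8*sqrt(2)*c + 14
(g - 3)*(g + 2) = g^2 - g - 6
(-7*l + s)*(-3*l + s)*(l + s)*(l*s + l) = 21*l^4*s + 21*l^4 + 11*l^3*s^2 + 11*l^3*s - 9*l^2*s^3 - 9*l^2*s^2 + l*s^4 + l*s^3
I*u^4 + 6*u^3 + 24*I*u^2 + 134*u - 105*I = (u - 7*I)*(u - 3*I)*(u + 5*I)*(I*u + 1)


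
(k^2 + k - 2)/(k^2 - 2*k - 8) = (k - 1)/(k - 4)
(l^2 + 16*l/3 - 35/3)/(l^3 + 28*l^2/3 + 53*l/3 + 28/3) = (3*l - 5)/(3*l^2 + 7*l + 4)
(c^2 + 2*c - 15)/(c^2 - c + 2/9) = 9*(c^2 + 2*c - 15)/(9*c^2 - 9*c + 2)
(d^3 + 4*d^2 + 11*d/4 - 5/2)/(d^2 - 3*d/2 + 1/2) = (d^2 + 9*d/2 + 5)/(d - 1)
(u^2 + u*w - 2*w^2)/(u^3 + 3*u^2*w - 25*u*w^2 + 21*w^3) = (u + 2*w)/(u^2 + 4*u*w - 21*w^2)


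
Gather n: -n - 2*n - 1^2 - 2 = -3*n - 3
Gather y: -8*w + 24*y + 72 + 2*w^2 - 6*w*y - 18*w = 2*w^2 - 26*w + y*(24 - 6*w) + 72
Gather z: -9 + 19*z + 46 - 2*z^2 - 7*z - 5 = -2*z^2 + 12*z + 32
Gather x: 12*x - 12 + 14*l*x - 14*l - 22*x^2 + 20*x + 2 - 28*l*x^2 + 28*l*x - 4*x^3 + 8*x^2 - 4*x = -14*l - 4*x^3 + x^2*(-28*l - 14) + x*(42*l + 28) - 10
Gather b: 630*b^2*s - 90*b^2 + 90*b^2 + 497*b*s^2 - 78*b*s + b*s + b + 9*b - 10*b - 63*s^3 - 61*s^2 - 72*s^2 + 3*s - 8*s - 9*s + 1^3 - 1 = 630*b^2*s + b*(497*s^2 - 77*s) - 63*s^3 - 133*s^2 - 14*s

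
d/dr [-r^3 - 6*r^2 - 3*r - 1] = -3*r^2 - 12*r - 3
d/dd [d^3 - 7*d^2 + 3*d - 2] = 3*d^2 - 14*d + 3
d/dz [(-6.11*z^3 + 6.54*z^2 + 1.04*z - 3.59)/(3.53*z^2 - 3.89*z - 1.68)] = (-21.5683*z^4 + 47.5358*z^3 + 1.6826*z^2 + 3.371*z - 15.7123)/(12.4609*z^4 - 27.4634*z^3 + 3.2713*z^2 + 13.0704*z + 2.8224)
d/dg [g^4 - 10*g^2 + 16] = 4*g*(g^2 - 5)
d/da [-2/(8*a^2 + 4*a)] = (4*a + 1)/(2*a^2*(2*a + 1)^2)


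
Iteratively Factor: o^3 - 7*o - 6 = (o - 3)*(o^2 + 3*o + 2) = (o - 3)*(o + 1)*(o + 2)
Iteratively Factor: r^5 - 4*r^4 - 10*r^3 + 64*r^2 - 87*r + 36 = (r - 1)*(r^4 - 3*r^3 - 13*r^2 + 51*r - 36) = (r - 3)*(r - 1)*(r^3 - 13*r + 12) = (r - 3)*(r - 1)^2*(r^2 + r - 12) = (r - 3)^2*(r - 1)^2*(r + 4)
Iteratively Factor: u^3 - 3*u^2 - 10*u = (u - 5)*(u^2 + 2*u) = (u - 5)*(u + 2)*(u)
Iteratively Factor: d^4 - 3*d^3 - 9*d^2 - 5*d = (d + 1)*(d^3 - 4*d^2 - 5*d) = (d + 1)^2*(d^2 - 5*d) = d*(d + 1)^2*(d - 5)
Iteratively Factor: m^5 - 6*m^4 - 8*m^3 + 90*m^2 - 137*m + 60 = (m - 5)*(m^4 - m^3 - 13*m^2 + 25*m - 12) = (m - 5)*(m + 4)*(m^3 - 5*m^2 + 7*m - 3) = (m - 5)*(m - 1)*(m + 4)*(m^2 - 4*m + 3) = (m - 5)*(m - 1)^2*(m + 4)*(m - 3)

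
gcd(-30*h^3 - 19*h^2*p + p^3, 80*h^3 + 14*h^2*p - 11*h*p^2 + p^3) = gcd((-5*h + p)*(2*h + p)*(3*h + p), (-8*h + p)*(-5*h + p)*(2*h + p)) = -10*h^2 - 3*h*p + p^2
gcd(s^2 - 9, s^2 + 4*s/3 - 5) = s + 3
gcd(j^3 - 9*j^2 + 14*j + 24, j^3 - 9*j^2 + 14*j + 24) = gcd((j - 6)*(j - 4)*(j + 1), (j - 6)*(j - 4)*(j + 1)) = j^3 - 9*j^2 + 14*j + 24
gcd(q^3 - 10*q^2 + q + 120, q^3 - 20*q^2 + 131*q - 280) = q^2 - 13*q + 40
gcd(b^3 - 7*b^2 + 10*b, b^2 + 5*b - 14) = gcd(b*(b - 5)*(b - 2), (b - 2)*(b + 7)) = b - 2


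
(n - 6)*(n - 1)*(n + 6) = n^3 - n^2 - 36*n + 36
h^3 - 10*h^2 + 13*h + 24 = (h - 8)*(h - 3)*(h + 1)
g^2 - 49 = (g - 7)*(g + 7)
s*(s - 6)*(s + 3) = s^3 - 3*s^2 - 18*s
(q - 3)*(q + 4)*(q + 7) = q^3 + 8*q^2 - 5*q - 84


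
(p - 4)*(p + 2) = p^2 - 2*p - 8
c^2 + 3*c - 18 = (c - 3)*(c + 6)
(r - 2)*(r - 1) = r^2 - 3*r + 2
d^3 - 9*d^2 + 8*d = d*(d - 8)*(d - 1)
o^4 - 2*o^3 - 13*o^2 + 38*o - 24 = (o - 3)*(o - 2)*(o - 1)*(o + 4)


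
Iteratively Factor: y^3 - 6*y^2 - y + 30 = (y - 3)*(y^2 - 3*y - 10) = (y - 3)*(y + 2)*(y - 5)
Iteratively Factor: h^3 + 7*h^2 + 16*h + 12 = (h + 2)*(h^2 + 5*h + 6) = (h + 2)*(h + 3)*(h + 2)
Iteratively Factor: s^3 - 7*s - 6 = (s + 1)*(s^2 - s - 6) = (s + 1)*(s + 2)*(s - 3)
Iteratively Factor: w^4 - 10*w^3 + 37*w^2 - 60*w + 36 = (w - 3)*(w^3 - 7*w^2 + 16*w - 12) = (w - 3)*(w - 2)*(w^2 - 5*w + 6) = (w - 3)*(w - 2)^2*(w - 3)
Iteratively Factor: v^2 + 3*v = (v)*(v + 3)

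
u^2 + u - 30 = (u - 5)*(u + 6)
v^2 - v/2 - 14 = (v - 4)*(v + 7/2)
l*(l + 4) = l^2 + 4*l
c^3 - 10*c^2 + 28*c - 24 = (c - 6)*(c - 2)^2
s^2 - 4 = (s - 2)*(s + 2)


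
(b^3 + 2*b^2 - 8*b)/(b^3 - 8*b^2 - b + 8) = b*(b^2 + 2*b - 8)/(b^3 - 8*b^2 - b + 8)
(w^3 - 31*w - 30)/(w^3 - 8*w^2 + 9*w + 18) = (w + 5)/(w - 3)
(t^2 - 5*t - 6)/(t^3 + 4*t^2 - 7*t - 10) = (t - 6)/(t^2 + 3*t - 10)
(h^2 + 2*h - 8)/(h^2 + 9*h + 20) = (h - 2)/(h + 5)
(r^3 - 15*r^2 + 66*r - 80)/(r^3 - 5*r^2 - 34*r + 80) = (r - 5)/(r + 5)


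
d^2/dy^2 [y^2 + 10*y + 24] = 2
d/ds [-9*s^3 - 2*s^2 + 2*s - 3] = -27*s^2 - 4*s + 2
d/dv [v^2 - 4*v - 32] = 2*v - 4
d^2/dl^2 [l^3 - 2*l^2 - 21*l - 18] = 6*l - 4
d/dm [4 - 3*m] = -3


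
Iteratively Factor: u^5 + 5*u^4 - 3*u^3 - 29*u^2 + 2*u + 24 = (u - 1)*(u^4 + 6*u^3 + 3*u^2 - 26*u - 24) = (u - 1)*(u + 4)*(u^3 + 2*u^2 - 5*u - 6) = (u - 2)*(u - 1)*(u + 4)*(u^2 + 4*u + 3) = (u - 2)*(u - 1)*(u + 1)*(u + 4)*(u + 3)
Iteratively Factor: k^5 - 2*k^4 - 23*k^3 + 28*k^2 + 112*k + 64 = (k + 1)*(k^4 - 3*k^3 - 20*k^2 + 48*k + 64) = (k + 1)*(k + 4)*(k^3 - 7*k^2 + 8*k + 16) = (k + 1)^2*(k + 4)*(k^2 - 8*k + 16) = (k - 4)*(k + 1)^2*(k + 4)*(k - 4)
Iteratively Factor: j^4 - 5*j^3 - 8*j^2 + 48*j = (j - 4)*(j^3 - j^2 - 12*j) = (j - 4)*(j + 3)*(j^2 - 4*j) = j*(j - 4)*(j + 3)*(j - 4)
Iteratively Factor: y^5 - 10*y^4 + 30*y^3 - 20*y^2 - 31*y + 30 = (y - 3)*(y^4 - 7*y^3 + 9*y^2 + 7*y - 10) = (y - 5)*(y - 3)*(y^3 - 2*y^2 - y + 2) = (y - 5)*(y - 3)*(y + 1)*(y^2 - 3*y + 2) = (y - 5)*(y - 3)*(y - 1)*(y + 1)*(y - 2)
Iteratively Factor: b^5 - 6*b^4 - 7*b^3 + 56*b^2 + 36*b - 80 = (b - 1)*(b^4 - 5*b^3 - 12*b^2 + 44*b + 80) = (b - 1)*(b + 2)*(b^3 - 7*b^2 + 2*b + 40) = (b - 1)*(b + 2)^2*(b^2 - 9*b + 20) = (b - 5)*(b - 1)*(b + 2)^2*(b - 4)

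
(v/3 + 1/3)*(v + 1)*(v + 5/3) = v^3/3 + 11*v^2/9 + 13*v/9 + 5/9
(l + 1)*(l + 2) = l^2 + 3*l + 2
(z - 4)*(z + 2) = z^2 - 2*z - 8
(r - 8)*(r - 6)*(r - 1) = r^3 - 15*r^2 + 62*r - 48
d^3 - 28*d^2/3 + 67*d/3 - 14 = (d - 6)*(d - 7/3)*(d - 1)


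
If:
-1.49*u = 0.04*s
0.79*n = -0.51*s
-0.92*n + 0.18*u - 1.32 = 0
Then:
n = -1.45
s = 2.24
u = -0.06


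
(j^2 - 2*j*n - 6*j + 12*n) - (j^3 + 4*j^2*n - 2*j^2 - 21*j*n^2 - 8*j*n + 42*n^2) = -j^3 - 4*j^2*n + 3*j^2 + 21*j*n^2 + 6*j*n - 6*j - 42*n^2 + 12*n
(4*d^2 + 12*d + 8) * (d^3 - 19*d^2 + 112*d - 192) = 4*d^5 - 64*d^4 + 228*d^3 + 424*d^2 - 1408*d - 1536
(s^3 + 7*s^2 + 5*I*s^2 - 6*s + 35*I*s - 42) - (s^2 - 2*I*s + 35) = s^3 + 6*s^2 + 5*I*s^2 - 6*s + 37*I*s - 77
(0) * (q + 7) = 0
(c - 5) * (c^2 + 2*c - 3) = c^3 - 3*c^2 - 13*c + 15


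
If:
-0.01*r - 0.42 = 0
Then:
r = -42.00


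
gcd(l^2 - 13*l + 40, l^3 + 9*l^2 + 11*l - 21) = 1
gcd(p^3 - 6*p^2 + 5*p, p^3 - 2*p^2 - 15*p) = p^2 - 5*p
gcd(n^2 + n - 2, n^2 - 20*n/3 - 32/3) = 1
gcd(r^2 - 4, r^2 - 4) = r^2 - 4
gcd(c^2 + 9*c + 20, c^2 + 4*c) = c + 4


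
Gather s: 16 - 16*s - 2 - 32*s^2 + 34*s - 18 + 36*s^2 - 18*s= 4*s^2 - 4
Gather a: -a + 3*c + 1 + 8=-a + 3*c + 9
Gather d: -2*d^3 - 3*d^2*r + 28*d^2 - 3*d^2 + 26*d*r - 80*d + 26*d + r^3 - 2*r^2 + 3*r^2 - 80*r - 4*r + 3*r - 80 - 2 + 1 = -2*d^3 + d^2*(25 - 3*r) + d*(26*r - 54) + r^3 + r^2 - 81*r - 81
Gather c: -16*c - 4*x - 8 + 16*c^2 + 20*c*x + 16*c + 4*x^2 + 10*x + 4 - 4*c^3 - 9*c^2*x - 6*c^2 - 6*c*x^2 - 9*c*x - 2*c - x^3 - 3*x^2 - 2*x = -4*c^3 + c^2*(10 - 9*x) + c*(-6*x^2 + 11*x - 2) - x^3 + x^2 + 4*x - 4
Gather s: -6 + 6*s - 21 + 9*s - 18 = 15*s - 45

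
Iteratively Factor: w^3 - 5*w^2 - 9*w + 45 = (w - 5)*(w^2 - 9) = (w - 5)*(w + 3)*(w - 3)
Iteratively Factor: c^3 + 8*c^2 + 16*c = (c)*(c^2 + 8*c + 16) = c*(c + 4)*(c + 4)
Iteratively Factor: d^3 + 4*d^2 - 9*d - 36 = (d + 3)*(d^2 + d - 12) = (d + 3)*(d + 4)*(d - 3)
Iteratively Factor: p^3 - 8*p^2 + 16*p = (p - 4)*(p^2 - 4*p) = p*(p - 4)*(p - 4)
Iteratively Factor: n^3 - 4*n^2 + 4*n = (n - 2)*(n^2 - 2*n) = (n - 2)^2*(n)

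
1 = 1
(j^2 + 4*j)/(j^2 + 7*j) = (j + 4)/(j + 7)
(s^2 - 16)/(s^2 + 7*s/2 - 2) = 2*(s - 4)/(2*s - 1)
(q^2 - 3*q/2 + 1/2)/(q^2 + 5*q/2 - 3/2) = (q - 1)/(q + 3)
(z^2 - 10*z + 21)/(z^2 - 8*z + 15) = (z - 7)/(z - 5)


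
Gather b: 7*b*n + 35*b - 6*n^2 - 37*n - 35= b*(7*n + 35) - 6*n^2 - 37*n - 35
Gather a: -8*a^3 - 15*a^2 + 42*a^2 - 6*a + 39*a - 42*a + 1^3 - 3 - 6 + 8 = -8*a^3 + 27*a^2 - 9*a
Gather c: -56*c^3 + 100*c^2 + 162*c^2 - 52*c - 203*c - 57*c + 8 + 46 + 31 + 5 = -56*c^3 + 262*c^2 - 312*c + 90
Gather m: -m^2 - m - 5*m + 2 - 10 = -m^2 - 6*m - 8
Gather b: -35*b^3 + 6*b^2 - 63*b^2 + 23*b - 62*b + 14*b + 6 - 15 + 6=-35*b^3 - 57*b^2 - 25*b - 3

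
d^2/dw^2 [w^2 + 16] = 2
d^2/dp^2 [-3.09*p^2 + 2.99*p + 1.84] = -6.18000000000000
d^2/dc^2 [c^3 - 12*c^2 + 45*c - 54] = 6*c - 24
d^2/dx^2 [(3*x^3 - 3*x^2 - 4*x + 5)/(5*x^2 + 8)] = 2*(-220*x^3 + 735*x^2 + 1056*x - 392)/(125*x^6 + 600*x^4 + 960*x^2 + 512)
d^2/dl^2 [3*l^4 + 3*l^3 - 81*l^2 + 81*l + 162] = 36*l^2 + 18*l - 162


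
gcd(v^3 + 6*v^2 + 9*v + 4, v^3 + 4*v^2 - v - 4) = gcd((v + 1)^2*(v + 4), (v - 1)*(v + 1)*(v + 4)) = v^2 + 5*v + 4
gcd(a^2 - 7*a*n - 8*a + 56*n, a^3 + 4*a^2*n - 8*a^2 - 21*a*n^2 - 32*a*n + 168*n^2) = a - 8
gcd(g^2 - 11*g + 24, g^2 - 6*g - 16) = g - 8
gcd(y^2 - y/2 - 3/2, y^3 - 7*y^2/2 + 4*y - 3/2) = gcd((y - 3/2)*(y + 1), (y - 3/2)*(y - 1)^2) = y - 3/2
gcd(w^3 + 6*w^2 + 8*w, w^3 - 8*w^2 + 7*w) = w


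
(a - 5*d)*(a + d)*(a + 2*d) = a^3 - 2*a^2*d - 13*a*d^2 - 10*d^3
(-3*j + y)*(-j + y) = 3*j^2 - 4*j*y + y^2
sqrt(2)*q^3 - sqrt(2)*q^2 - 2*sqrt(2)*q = q*(q - 2)*(sqrt(2)*q + sqrt(2))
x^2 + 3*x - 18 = (x - 3)*(x + 6)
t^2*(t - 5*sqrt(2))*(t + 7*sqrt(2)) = t^4 + 2*sqrt(2)*t^3 - 70*t^2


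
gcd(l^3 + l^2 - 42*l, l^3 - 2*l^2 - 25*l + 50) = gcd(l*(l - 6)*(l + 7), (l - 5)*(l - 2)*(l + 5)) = 1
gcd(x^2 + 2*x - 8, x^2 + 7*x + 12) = x + 4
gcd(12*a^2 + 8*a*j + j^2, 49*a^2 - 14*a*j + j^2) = 1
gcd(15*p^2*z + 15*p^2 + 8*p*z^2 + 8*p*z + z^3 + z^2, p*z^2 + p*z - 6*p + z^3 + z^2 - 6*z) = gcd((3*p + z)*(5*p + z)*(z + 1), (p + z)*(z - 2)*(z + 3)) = 1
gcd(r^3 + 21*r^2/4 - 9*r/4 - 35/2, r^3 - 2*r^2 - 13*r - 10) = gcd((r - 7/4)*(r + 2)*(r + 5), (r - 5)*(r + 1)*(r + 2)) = r + 2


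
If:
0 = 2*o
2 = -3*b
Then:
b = -2/3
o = 0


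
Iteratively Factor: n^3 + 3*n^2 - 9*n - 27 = (n + 3)*(n^2 - 9) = (n + 3)^2*(n - 3)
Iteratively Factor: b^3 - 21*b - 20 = (b - 5)*(b^2 + 5*b + 4) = (b - 5)*(b + 4)*(b + 1)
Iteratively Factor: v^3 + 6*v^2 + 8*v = (v)*(v^2 + 6*v + 8) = v*(v + 4)*(v + 2)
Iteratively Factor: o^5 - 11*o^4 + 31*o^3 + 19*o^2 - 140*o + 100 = (o - 5)*(o^4 - 6*o^3 + o^2 + 24*o - 20) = (o - 5)*(o + 2)*(o^3 - 8*o^2 + 17*o - 10) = (o - 5)*(o - 2)*(o + 2)*(o^2 - 6*o + 5) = (o - 5)*(o - 2)*(o - 1)*(o + 2)*(o - 5)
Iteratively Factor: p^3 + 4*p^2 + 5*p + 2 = (p + 1)*(p^2 + 3*p + 2) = (p + 1)^2*(p + 2)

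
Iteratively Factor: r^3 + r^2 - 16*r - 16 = (r + 4)*(r^2 - 3*r - 4) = (r - 4)*(r + 4)*(r + 1)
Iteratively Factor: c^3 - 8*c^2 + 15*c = (c)*(c^2 - 8*c + 15) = c*(c - 5)*(c - 3)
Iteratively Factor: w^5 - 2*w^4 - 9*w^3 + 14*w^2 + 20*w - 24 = (w - 1)*(w^4 - w^3 - 10*w^2 + 4*w + 24) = (w - 1)*(w + 2)*(w^3 - 3*w^2 - 4*w + 12) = (w - 1)*(w + 2)^2*(w^2 - 5*w + 6) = (w - 3)*(w - 1)*(w + 2)^2*(w - 2)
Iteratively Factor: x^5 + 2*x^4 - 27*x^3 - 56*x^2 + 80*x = (x - 1)*(x^4 + 3*x^3 - 24*x^2 - 80*x) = x*(x - 1)*(x^3 + 3*x^2 - 24*x - 80) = x*(x - 5)*(x - 1)*(x^2 + 8*x + 16) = x*(x - 5)*(x - 1)*(x + 4)*(x + 4)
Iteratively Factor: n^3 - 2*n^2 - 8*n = (n)*(n^2 - 2*n - 8) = n*(n + 2)*(n - 4)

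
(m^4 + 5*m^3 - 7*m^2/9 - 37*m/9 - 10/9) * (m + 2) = m^5 + 7*m^4 + 83*m^3/9 - 17*m^2/3 - 28*m/3 - 20/9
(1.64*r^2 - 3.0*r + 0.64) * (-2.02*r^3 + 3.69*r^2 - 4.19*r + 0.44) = -3.3128*r^5 + 12.1116*r^4 - 19.2344*r^3 + 15.6532*r^2 - 4.0016*r + 0.2816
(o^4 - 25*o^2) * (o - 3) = o^5 - 3*o^4 - 25*o^3 + 75*o^2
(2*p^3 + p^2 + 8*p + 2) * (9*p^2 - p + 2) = 18*p^5 + 7*p^4 + 75*p^3 + 12*p^2 + 14*p + 4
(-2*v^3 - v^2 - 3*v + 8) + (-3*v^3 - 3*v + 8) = -5*v^3 - v^2 - 6*v + 16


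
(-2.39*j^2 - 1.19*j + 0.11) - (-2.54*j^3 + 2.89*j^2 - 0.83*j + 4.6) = 2.54*j^3 - 5.28*j^2 - 0.36*j - 4.49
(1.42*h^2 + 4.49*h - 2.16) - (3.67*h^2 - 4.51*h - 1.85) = -2.25*h^2 + 9.0*h - 0.31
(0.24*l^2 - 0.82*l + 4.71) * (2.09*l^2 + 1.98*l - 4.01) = 0.5016*l^4 - 1.2386*l^3 + 7.2579*l^2 + 12.614*l - 18.8871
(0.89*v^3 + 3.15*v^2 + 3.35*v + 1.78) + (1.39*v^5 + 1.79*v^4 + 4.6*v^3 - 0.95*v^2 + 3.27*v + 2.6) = 1.39*v^5 + 1.79*v^4 + 5.49*v^3 + 2.2*v^2 + 6.62*v + 4.38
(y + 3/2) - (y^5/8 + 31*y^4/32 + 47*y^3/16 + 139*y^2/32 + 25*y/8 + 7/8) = -y^5/8 - 31*y^4/32 - 47*y^3/16 - 139*y^2/32 - 17*y/8 + 5/8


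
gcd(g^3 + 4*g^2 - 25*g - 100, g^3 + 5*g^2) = g + 5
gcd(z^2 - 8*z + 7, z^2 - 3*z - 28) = z - 7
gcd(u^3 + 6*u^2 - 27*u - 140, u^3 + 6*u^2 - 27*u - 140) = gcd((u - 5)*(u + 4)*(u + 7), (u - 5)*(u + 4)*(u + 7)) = u^3 + 6*u^2 - 27*u - 140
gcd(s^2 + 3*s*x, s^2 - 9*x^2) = s + 3*x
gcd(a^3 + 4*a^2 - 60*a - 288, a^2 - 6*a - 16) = a - 8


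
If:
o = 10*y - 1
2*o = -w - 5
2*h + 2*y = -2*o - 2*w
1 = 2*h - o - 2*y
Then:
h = -8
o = -43/3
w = 71/3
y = -4/3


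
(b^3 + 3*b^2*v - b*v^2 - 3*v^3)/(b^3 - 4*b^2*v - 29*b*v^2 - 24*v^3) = (-b + v)/(-b + 8*v)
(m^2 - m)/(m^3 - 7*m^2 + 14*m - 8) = m/(m^2 - 6*m + 8)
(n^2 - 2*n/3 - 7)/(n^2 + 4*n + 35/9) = 3*(n - 3)/(3*n + 5)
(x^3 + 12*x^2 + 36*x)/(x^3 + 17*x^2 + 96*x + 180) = x/(x + 5)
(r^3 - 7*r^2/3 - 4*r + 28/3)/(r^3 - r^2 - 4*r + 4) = (r - 7/3)/(r - 1)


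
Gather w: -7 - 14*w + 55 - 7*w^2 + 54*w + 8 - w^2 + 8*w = -8*w^2 + 48*w + 56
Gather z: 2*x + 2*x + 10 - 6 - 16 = 4*x - 12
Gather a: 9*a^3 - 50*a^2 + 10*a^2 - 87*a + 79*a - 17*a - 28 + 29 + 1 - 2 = 9*a^3 - 40*a^2 - 25*a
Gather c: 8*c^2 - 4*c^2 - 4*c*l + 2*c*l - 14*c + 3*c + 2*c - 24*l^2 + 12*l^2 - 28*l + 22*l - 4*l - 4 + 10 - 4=4*c^2 + c*(-2*l - 9) - 12*l^2 - 10*l + 2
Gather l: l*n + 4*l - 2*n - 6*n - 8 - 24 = l*(n + 4) - 8*n - 32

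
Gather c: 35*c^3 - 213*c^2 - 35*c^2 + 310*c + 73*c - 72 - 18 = 35*c^3 - 248*c^2 + 383*c - 90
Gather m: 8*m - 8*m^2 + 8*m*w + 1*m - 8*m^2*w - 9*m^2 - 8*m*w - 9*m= m^2*(-8*w - 17)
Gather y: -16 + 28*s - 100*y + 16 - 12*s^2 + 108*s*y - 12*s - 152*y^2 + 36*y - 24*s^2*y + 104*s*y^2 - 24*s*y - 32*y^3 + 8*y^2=-12*s^2 + 16*s - 32*y^3 + y^2*(104*s - 144) + y*(-24*s^2 + 84*s - 64)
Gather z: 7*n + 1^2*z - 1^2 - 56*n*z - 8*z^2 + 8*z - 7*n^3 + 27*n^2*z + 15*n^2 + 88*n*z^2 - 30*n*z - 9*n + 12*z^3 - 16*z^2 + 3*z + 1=-7*n^3 + 15*n^2 - 2*n + 12*z^3 + z^2*(88*n - 24) + z*(27*n^2 - 86*n + 12)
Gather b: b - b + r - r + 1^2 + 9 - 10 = 0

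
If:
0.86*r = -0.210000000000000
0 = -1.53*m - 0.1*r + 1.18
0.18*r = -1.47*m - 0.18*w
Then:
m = 0.79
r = -0.24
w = -6.18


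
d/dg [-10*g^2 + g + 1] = 1 - 20*g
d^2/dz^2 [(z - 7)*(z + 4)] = 2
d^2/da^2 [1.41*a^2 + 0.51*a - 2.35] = 2.82000000000000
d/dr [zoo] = 0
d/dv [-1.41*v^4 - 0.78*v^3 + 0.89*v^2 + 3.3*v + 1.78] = -5.64*v^3 - 2.34*v^2 + 1.78*v + 3.3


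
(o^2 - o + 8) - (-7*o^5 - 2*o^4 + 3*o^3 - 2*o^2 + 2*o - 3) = 7*o^5 + 2*o^4 - 3*o^3 + 3*o^2 - 3*o + 11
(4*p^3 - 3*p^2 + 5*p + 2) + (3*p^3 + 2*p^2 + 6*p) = 7*p^3 - p^2 + 11*p + 2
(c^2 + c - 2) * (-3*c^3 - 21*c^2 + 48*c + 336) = -3*c^5 - 24*c^4 + 33*c^3 + 426*c^2 + 240*c - 672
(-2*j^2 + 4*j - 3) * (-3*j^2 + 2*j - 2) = 6*j^4 - 16*j^3 + 21*j^2 - 14*j + 6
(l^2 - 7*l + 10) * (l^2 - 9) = l^4 - 7*l^3 + l^2 + 63*l - 90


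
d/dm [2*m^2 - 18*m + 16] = 4*m - 18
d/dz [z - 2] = 1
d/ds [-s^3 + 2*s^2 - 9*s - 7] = -3*s^2 + 4*s - 9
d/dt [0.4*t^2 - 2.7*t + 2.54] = 0.8*t - 2.7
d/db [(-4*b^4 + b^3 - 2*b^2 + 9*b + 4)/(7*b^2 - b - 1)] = (-56*b^5 + 19*b^4 + 14*b^3 - 64*b^2 - 52*b - 5)/(49*b^4 - 14*b^3 - 13*b^2 + 2*b + 1)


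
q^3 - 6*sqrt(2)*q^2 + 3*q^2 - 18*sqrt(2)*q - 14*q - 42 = (q + 3)*(q - 7*sqrt(2))*(q + sqrt(2))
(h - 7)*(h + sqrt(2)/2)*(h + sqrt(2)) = h^3 - 7*h^2 + 3*sqrt(2)*h^2/2 - 21*sqrt(2)*h/2 + h - 7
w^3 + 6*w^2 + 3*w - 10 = (w - 1)*(w + 2)*(w + 5)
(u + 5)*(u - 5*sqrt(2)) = u^2 - 5*sqrt(2)*u + 5*u - 25*sqrt(2)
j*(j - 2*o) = j^2 - 2*j*o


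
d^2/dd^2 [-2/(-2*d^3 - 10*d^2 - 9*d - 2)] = 4*(-2*(3*d + 5)*(2*d^3 + 10*d^2 + 9*d + 2) + (6*d^2 + 20*d + 9)^2)/(2*d^3 + 10*d^2 + 9*d + 2)^3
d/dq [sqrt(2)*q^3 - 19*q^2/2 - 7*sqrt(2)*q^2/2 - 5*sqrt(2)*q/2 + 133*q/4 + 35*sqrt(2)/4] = 3*sqrt(2)*q^2 - 19*q - 7*sqrt(2)*q - 5*sqrt(2)/2 + 133/4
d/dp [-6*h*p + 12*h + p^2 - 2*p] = -6*h + 2*p - 2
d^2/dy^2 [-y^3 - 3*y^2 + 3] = -6*y - 6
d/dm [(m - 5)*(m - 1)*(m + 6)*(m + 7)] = 4*m^3 + 21*m^2 - 62*m - 187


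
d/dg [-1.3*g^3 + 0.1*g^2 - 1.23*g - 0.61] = -3.9*g^2 + 0.2*g - 1.23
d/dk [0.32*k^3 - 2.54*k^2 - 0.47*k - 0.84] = 0.96*k^2 - 5.08*k - 0.47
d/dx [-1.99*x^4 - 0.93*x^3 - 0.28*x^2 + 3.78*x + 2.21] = -7.96*x^3 - 2.79*x^2 - 0.56*x + 3.78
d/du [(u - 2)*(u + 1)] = 2*u - 1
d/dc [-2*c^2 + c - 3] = 1 - 4*c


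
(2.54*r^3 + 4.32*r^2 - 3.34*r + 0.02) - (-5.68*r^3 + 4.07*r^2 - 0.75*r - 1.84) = 8.22*r^3 + 0.25*r^2 - 2.59*r + 1.86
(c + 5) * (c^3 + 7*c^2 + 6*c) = c^4 + 12*c^3 + 41*c^2 + 30*c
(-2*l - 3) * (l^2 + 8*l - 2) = -2*l^3 - 19*l^2 - 20*l + 6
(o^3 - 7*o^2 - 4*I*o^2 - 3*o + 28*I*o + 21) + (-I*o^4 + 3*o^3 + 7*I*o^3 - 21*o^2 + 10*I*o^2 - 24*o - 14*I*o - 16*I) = -I*o^4 + 4*o^3 + 7*I*o^3 - 28*o^2 + 6*I*o^2 - 27*o + 14*I*o + 21 - 16*I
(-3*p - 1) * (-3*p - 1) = 9*p^2 + 6*p + 1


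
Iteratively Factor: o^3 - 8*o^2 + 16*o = (o - 4)*(o^2 - 4*o) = (o - 4)^2*(o)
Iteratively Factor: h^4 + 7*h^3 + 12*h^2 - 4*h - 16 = (h + 4)*(h^3 + 3*h^2 - 4) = (h + 2)*(h + 4)*(h^2 + h - 2) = (h - 1)*(h + 2)*(h + 4)*(h + 2)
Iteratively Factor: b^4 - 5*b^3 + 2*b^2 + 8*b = (b + 1)*(b^3 - 6*b^2 + 8*b) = b*(b + 1)*(b^2 - 6*b + 8) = b*(b - 4)*(b + 1)*(b - 2)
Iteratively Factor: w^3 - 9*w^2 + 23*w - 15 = (w - 3)*(w^2 - 6*w + 5) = (w - 5)*(w - 3)*(w - 1)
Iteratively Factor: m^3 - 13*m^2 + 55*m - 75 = (m - 3)*(m^2 - 10*m + 25) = (m - 5)*(m - 3)*(m - 5)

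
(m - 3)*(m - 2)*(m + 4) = m^3 - m^2 - 14*m + 24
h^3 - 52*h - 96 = (h - 8)*(h + 2)*(h + 6)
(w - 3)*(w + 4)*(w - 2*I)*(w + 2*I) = w^4 + w^3 - 8*w^2 + 4*w - 48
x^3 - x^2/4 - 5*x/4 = x*(x - 5/4)*(x + 1)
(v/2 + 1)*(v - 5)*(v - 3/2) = v^3/2 - 9*v^2/4 - 11*v/4 + 15/2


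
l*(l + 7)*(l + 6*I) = l^3 + 7*l^2 + 6*I*l^2 + 42*I*l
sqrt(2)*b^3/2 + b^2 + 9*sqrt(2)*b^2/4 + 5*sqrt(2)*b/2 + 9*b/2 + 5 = (b + 2)*(b + 5/2)*(sqrt(2)*b/2 + 1)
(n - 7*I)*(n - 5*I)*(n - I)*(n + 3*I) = n^4 - 10*I*n^3 - 8*n^2 - 106*I*n - 105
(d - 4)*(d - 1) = d^2 - 5*d + 4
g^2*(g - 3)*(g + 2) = g^4 - g^3 - 6*g^2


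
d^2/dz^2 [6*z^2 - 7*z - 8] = 12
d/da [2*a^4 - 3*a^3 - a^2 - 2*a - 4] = 8*a^3 - 9*a^2 - 2*a - 2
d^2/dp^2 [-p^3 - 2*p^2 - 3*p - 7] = -6*p - 4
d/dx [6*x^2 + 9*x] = 12*x + 9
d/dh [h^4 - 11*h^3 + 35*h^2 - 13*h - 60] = 4*h^3 - 33*h^2 + 70*h - 13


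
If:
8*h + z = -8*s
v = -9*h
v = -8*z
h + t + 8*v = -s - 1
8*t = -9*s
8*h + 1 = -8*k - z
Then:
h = 512/36279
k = -40951/290232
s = -584/36279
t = 73/4031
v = -512/4031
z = 64/4031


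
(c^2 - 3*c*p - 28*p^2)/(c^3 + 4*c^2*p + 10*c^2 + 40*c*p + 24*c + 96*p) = (c - 7*p)/(c^2 + 10*c + 24)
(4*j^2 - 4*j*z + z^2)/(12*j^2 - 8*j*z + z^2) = (-2*j + z)/(-6*j + z)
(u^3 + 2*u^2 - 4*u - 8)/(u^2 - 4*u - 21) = (-u^3 - 2*u^2 + 4*u + 8)/(-u^2 + 4*u + 21)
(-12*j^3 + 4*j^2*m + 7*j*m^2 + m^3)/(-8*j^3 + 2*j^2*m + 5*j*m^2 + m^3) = (6*j + m)/(4*j + m)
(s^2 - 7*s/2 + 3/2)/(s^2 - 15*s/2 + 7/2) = (s - 3)/(s - 7)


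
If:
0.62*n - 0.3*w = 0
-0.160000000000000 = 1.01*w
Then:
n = -0.08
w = -0.16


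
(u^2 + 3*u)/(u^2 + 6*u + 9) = u/(u + 3)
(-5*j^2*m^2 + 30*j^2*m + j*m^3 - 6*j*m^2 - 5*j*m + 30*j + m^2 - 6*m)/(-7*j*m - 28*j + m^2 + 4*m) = (5*j^2*m^2 - 30*j^2*m - j*m^3 + 6*j*m^2 + 5*j*m - 30*j - m^2 + 6*m)/(7*j*m + 28*j - m^2 - 4*m)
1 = 1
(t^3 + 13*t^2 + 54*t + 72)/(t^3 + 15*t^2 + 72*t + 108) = (t + 4)/(t + 6)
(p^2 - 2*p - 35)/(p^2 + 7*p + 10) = (p - 7)/(p + 2)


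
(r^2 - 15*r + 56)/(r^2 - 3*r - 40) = (r - 7)/(r + 5)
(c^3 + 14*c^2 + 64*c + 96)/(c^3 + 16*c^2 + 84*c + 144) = (c + 4)/(c + 6)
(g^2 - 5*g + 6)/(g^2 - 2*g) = (g - 3)/g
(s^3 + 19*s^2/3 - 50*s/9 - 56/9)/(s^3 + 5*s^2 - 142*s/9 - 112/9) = (3*s - 4)/(3*s - 8)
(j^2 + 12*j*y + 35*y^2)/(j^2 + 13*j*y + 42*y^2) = (j + 5*y)/(j + 6*y)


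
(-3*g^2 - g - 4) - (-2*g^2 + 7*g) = -g^2 - 8*g - 4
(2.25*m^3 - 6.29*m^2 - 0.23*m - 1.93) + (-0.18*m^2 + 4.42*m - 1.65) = 2.25*m^3 - 6.47*m^2 + 4.19*m - 3.58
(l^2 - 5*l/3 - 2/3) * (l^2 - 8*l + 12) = l^4 - 29*l^3/3 + 74*l^2/3 - 44*l/3 - 8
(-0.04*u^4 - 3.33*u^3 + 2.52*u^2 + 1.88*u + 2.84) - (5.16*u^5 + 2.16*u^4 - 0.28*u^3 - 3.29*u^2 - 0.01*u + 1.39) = -5.16*u^5 - 2.2*u^4 - 3.05*u^3 + 5.81*u^2 + 1.89*u + 1.45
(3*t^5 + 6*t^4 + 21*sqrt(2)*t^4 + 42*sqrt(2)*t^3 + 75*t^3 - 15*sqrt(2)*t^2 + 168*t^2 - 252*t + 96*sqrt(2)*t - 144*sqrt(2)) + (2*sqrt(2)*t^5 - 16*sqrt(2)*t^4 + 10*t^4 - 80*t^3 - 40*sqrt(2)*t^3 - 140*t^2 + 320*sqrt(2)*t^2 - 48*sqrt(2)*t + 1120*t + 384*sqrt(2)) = 2*sqrt(2)*t^5 + 3*t^5 + 5*sqrt(2)*t^4 + 16*t^4 - 5*t^3 + 2*sqrt(2)*t^3 + 28*t^2 + 305*sqrt(2)*t^2 + 48*sqrt(2)*t + 868*t + 240*sqrt(2)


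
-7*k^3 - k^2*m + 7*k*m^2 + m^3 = (-k + m)*(k + m)*(7*k + m)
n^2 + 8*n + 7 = (n + 1)*(n + 7)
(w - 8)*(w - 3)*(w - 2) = w^3 - 13*w^2 + 46*w - 48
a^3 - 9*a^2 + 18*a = a*(a - 6)*(a - 3)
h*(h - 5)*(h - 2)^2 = h^4 - 9*h^3 + 24*h^2 - 20*h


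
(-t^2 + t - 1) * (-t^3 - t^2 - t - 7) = t^5 + t^3 + 7*t^2 - 6*t + 7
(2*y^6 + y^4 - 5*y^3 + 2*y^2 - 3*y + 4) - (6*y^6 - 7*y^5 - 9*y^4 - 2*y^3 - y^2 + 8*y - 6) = -4*y^6 + 7*y^5 + 10*y^4 - 3*y^3 + 3*y^2 - 11*y + 10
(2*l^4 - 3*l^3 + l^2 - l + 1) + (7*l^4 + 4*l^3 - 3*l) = 9*l^4 + l^3 + l^2 - 4*l + 1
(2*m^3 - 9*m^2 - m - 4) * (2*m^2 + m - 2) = 4*m^5 - 16*m^4 - 15*m^3 + 9*m^2 - 2*m + 8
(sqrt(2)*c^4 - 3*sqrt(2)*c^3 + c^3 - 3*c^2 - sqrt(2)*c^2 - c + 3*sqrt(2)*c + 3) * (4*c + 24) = 4*sqrt(2)*c^5 + 4*c^4 + 12*sqrt(2)*c^4 - 76*sqrt(2)*c^3 + 12*c^3 - 76*c^2 - 12*sqrt(2)*c^2 - 12*c + 72*sqrt(2)*c + 72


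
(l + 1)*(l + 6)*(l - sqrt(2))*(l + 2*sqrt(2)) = l^4 + sqrt(2)*l^3 + 7*l^3 + 2*l^2 + 7*sqrt(2)*l^2 - 28*l + 6*sqrt(2)*l - 24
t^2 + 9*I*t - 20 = (t + 4*I)*(t + 5*I)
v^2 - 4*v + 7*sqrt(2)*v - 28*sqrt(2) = (v - 4)*(v + 7*sqrt(2))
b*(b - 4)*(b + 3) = b^3 - b^2 - 12*b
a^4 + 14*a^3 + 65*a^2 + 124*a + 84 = (a + 2)^2*(a + 3)*(a + 7)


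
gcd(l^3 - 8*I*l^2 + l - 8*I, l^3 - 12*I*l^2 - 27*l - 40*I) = l^2 - 7*I*l + 8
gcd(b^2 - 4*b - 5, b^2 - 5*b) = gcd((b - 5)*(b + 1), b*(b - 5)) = b - 5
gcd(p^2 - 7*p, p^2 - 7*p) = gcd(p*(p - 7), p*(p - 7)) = p^2 - 7*p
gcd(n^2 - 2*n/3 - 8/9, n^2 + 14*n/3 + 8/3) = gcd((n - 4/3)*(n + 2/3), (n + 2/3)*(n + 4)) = n + 2/3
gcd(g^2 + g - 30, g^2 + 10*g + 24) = g + 6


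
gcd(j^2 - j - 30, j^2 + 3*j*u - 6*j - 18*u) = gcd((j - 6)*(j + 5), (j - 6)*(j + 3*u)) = j - 6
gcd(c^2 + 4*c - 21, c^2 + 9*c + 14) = c + 7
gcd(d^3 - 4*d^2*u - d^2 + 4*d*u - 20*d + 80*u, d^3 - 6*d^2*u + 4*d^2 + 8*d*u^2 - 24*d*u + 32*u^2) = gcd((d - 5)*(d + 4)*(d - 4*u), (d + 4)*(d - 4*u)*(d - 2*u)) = -d^2 + 4*d*u - 4*d + 16*u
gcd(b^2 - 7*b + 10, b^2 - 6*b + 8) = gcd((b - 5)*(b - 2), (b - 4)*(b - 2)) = b - 2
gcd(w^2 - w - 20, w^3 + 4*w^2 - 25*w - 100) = w^2 - w - 20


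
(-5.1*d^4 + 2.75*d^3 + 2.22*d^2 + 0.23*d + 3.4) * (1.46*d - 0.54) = -7.446*d^5 + 6.769*d^4 + 1.7562*d^3 - 0.863*d^2 + 4.8398*d - 1.836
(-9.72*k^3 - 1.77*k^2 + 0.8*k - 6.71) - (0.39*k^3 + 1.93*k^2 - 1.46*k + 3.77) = -10.11*k^3 - 3.7*k^2 + 2.26*k - 10.48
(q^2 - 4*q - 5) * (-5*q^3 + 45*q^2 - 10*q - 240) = -5*q^5 + 65*q^4 - 165*q^3 - 425*q^2 + 1010*q + 1200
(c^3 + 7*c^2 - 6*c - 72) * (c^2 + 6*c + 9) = c^5 + 13*c^4 + 45*c^3 - 45*c^2 - 486*c - 648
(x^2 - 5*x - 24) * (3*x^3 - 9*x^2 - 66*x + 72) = 3*x^5 - 24*x^4 - 93*x^3 + 618*x^2 + 1224*x - 1728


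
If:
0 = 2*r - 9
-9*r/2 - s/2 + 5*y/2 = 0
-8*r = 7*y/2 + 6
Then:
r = 9/2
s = -201/2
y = -12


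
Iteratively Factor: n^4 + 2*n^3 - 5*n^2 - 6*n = (n + 3)*(n^3 - n^2 - 2*n) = (n + 1)*(n + 3)*(n^2 - 2*n) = n*(n + 1)*(n + 3)*(n - 2)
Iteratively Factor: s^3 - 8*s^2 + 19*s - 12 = (s - 3)*(s^2 - 5*s + 4) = (s - 4)*(s - 3)*(s - 1)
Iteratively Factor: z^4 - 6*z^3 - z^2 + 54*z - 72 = (z - 3)*(z^3 - 3*z^2 - 10*z + 24) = (z - 4)*(z - 3)*(z^2 + z - 6) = (z - 4)*(z - 3)*(z - 2)*(z + 3)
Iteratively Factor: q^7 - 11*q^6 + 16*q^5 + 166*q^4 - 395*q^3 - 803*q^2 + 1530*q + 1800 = (q - 4)*(q^6 - 7*q^5 - 12*q^4 + 118*q^3 + 77*q^2 - 495*q - 450) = (q - 4)*(q + 2)*(q^5 - 9*q^4 + 6*q^3 + 106*q^2 - 135*q - 225) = (q - 4)*(q + 2)*(q + 3)*(q^4 - 12*q^3 + 42*q^2 - 20*q - 75) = (q - 4)*(q - 3)*(q + 2)*(q + 3)*(q^3 - 9*q^2 + 15*q + 25) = (q - 5)*(q - 4)*(q - 3)*(q + 2)*(q + 3)*(q^2 - 4*q - 5) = (q - 5)*(q - 4)*(q - 3)*(q + 1)*(q + 2)*(q + 3)*(q - 5)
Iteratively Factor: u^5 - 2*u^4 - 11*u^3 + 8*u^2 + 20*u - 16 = (u - 1)*(u^4 - u^3 - 12*u^2 - 4*u + 16) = (u - 1)*(u + 2)*(u^3 - 3*u^2 - 6*u + 8) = (u - 1)*(u + 2)^2*(u^2 - 5*u + 4) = (u - 1)^2*(u + 2)^2*(u - 4)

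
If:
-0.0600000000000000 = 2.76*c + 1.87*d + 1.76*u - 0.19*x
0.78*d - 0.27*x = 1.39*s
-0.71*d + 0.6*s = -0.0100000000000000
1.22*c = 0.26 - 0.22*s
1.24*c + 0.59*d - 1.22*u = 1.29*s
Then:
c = 1.65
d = -6.74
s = -7.99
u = 6.87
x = 21.68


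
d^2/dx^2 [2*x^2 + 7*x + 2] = 4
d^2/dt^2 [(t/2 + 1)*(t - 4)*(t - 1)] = 3*t - 3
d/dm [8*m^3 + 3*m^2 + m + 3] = 24*m^2 + 6*m + 1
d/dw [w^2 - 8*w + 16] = 2*w - 8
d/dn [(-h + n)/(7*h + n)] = 8*h/(7*h + n)^2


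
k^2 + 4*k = k*(k + 4)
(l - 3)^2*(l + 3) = l^3 - 3*l^2 - 9*l + 27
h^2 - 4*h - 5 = (h - 5)*(h + 1)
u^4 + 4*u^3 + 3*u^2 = u^2*(u + 1)*(u + 3)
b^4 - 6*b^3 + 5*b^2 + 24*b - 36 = (b - 3)^2*(b - 2)*(b + 2)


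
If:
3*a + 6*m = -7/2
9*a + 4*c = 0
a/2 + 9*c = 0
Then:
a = 0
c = 0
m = -7/12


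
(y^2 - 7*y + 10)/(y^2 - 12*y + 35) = (y - 2)/(y - 7)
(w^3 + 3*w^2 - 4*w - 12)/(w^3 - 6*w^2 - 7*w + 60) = (w^2 - 4)/(w^2 - 9*w + 20)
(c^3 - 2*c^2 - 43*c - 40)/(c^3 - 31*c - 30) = (c - 8)/(c - 6)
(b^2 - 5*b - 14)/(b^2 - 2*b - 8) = (b - 7)/(b - 4)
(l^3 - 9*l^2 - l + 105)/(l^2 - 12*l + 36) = (l^3 - 9*l^2 - l + 105)/(l^2 - 12*l + 36)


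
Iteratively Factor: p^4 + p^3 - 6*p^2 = (p)*(p^3 + p^2 - 6*p) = p*(p + 3)*(p^2 - 2*p) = p*(p - 2)*(p + 3)*(p)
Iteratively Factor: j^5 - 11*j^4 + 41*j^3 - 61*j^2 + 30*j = (j)*(j^4 - 11*j^3 + 41*j^2 - 61*j + 30) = j*(j - 1)*(j^3 - 10*j^2 + 31*j - 30) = j*(j - 2)*(j - 1)*(j^2 - 8*j + 15) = j*(j - 5)*(j - 2)*(j - 1)*(j - 3)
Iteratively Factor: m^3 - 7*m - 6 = (m + 1)*(m^2 - m - 6) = (m - 3)*(m + 1)*(m + 2)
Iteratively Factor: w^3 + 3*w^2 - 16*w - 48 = (w - 4)*(w^2 + 7*w + 12) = (w - 4)*(w + 3)*(w + 4)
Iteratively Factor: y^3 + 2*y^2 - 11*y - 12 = (y + 1)*(y^2 + y - 12) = (y + 1)*(y + 4)*(y - 3)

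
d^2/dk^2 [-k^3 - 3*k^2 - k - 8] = -6*k - 6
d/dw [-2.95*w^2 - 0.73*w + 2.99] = -5.9*w - 0.73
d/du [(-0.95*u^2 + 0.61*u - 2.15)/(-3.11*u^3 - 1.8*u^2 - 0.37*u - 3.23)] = (-2.9545*u^4 + 3.7942*u^3 - 18.61*u^2 - 1.603*u - 2.7658)/(9.6721*u^6 + 11.196*u^5 + 5.5414*u^4 + 21.4226*u^3 + 11.7649*u^2 + 2.3902*u + 10.4329)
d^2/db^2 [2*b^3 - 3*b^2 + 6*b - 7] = 12*b - 6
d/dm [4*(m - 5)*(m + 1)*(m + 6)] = 12*m^2 + 16*m - 116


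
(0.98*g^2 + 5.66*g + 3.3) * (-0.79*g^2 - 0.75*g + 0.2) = -0.7742*g^4 - 5.2064*g^3 - 6.656*g^2 - 1.343*g + 0.66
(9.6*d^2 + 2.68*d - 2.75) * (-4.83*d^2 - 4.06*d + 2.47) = -46.368*d^4 - 51.9204*d^3 + 26.1137*d^2 + 17.7846*d - 6.7925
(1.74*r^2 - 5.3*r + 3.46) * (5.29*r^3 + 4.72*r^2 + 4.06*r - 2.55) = 9.2046*r^5 - 19.8242*r^4 + 0.351800000000001*r^3 - 9.6238*r^2 + 27.5626*r - 8.823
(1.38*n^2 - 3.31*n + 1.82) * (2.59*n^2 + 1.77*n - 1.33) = 3.5742*n^4 - 6.1303*n^3 - 2.9803*n^2 + 7.6237*n - 2.4206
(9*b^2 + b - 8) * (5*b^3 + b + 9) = 45*b^5 + 5*b^4 - 31*b^3 + 82*b^2 + b - 72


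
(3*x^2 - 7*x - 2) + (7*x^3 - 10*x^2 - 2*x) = 7*x^3 - 7*x^2 - 9*x - 2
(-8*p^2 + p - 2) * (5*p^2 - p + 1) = -40*p^4 + 13*p^3 - 19*p^2 + 3*p - 2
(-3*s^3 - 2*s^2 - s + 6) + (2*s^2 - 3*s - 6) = -3*s^3 - 4*s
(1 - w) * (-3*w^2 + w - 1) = 3*w^3 - 4*w^2 + 2*w - 1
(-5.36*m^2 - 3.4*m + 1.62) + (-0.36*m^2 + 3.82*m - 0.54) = -5.72*m^2 + 0.42*m + 1.08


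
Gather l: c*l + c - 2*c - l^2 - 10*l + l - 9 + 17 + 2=-c - l^2 + l*(c - 9) + 10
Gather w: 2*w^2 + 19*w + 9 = 2*w^2 + 19*w + 9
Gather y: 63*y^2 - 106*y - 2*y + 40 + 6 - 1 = 63*y^2 - 108*y + 45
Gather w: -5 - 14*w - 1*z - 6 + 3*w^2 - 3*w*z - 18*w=3*w^2 + w*(-3*z - 32) - z - 11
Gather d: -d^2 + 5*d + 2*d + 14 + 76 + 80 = -d^2 + 7*d + 170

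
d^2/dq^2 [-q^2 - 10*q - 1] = -2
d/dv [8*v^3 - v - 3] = 24*v^2 - 1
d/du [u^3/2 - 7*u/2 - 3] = 3*u^2/2 - 7/2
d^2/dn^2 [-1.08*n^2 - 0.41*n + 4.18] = -2.16000000000000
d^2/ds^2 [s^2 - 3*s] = 2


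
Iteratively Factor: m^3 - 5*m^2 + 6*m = (m - 3)*(m^2 - 2*m) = (m - 3)*(m - 2)*(m)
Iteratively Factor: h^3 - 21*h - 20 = (h - 5)*(h^2 + 5*h + 4) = (h - 5)*(h + 1)*(h + 4)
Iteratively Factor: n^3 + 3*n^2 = (n + 3)*(n^2) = n*(n + 3)*(n)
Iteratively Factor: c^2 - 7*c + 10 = (c - 5)*(c - 2)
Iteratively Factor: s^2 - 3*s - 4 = (s + 1)*(s - 4)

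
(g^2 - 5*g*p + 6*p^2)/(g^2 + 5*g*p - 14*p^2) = (g - 3*p)/(g + 7*p)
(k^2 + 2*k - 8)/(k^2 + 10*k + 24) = (k - 2)/(k + 6)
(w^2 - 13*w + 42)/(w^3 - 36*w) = (w - 7)/(w*(w + 6))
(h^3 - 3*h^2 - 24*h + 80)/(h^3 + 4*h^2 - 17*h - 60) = (h - 4)/(h + 3)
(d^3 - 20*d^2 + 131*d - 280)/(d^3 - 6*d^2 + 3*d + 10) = (d^2 - 15*d + 56)/(d^2 - d - 2)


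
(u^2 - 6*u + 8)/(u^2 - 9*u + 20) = (u - 2)/(u - 5)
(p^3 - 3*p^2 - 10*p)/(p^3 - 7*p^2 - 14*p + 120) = p*(p + 2)/(p^2 - 2*p - 24)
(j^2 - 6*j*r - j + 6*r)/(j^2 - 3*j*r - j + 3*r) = (-j + 6*r)/(-j + 3*r)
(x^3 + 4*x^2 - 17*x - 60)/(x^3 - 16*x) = (x^2 + 8*x + 15)/(x*(x + 4))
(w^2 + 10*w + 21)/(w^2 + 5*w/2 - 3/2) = 2*(w + 7)/(2*w - 1)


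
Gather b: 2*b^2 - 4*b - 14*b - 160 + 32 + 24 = 2*b^2 - 18*b - 104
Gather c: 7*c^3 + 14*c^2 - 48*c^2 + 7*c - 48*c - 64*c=7*c^3 - 34*c^2 - 105*c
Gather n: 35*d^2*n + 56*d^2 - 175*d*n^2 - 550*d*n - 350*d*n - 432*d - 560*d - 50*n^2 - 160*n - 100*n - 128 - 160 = 56*d^2 - 992*d + n^2*(-175*d - 50) + n*(35*d^2 - 900*d - 260) - 288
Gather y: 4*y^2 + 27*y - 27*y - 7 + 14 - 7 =4*y^2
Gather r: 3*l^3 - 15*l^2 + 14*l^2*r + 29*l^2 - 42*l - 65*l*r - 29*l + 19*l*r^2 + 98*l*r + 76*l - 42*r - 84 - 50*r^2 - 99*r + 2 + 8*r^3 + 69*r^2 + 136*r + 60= 3*l^3 + 14*l^2 + 5*l + 8*r^3 + r^2*(19*l + 19) + r*(14*l^2 + 33*l - 5) - 22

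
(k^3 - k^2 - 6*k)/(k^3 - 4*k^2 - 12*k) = (k - 3)/(k - 6)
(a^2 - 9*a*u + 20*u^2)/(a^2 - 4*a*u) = (a - 5*u)/a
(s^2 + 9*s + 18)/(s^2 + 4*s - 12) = (s + 3)/(s - 2)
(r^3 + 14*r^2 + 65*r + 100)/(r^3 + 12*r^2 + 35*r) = (r^2 + 9*r + 20)/(r*(r + 7))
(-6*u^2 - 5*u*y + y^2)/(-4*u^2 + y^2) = (6*u^2 + 5*u*y - y^2)/(4*u^2 - y^2)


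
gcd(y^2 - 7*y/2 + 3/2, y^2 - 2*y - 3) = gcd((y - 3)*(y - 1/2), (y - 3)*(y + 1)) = y - 3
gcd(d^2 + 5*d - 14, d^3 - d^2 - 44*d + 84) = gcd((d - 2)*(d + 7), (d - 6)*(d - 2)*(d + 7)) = d^2 + 5*d - 14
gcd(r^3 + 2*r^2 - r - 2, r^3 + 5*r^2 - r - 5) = r^2 - 1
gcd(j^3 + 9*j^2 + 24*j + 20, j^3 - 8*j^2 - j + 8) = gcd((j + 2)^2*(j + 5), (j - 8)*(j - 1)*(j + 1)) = 1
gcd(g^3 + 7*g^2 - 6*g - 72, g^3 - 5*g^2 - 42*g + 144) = g^2 + 3*g - 18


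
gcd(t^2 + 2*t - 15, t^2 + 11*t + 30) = t + 5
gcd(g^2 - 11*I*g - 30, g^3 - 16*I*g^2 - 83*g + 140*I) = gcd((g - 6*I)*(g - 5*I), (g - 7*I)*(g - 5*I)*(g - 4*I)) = g - 5*I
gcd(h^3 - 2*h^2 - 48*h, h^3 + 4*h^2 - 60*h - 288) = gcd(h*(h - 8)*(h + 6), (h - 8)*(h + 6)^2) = h^2 - 2*h - 48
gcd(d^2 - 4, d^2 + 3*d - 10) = d - 2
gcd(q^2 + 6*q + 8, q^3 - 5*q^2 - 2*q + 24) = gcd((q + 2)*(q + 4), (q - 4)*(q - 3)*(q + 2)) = q + 2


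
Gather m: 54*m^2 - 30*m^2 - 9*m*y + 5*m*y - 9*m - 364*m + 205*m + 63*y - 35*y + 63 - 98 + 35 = 24*m^2 + m*(-4*y - 168) + 28*y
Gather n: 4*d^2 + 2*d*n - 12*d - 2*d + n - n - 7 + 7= 4*d^2 + 2*d*n - 14*d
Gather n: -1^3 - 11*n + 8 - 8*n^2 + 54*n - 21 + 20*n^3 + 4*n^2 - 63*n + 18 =20*n^3 - 4*n^2 - 20*n + 4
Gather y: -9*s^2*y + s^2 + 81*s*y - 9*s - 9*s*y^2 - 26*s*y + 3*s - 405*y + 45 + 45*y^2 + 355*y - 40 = s^2 - 6*s + y^2*(45 - 9*s) + y*(-9*s^2 + 55*s - 50) + 5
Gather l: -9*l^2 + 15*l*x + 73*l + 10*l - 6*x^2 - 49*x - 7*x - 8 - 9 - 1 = -9*l^2 + l*(15*x + 83) - 6*x^2 - 56*x - 18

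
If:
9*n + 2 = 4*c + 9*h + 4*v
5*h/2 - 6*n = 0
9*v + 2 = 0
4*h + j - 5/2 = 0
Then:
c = 13/18 - 63*n/20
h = 12*n/5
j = 5/2 - 48*n/5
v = -2/9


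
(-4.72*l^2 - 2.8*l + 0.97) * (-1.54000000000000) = 7.2688*l^2 + 4.312*l - 1.4938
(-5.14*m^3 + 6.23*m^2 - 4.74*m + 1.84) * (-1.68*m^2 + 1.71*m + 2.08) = 8.6352*m^5 - 19.2558*m^4 + 7.9253*m^3 + 1.7618*m^2 - 6.7128*m + 3.8272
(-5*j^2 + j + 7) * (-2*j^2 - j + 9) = 10*j^4 + 3*j^3 - 60*j^2 + 2*j + 63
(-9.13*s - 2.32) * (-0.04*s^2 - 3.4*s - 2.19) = 0.3652*s^3 + 31.1348*s^2 + 27.8827*s + 5.0808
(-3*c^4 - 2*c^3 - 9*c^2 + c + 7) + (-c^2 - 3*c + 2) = -3*c^4 - 2*c^3 - 10*c^2 - 2*c + 9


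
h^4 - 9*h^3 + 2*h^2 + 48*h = h*(h - 8)*(h - 3)*(h + 2)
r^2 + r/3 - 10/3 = (r - 5/3)*(r + 2)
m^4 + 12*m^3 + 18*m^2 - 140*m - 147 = (m - 3)*(m + 1)*(m + 7)^2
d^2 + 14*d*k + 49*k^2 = (d + 7*k)^2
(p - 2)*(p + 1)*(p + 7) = p^3 + 6*p^2 - 9*p - 14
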